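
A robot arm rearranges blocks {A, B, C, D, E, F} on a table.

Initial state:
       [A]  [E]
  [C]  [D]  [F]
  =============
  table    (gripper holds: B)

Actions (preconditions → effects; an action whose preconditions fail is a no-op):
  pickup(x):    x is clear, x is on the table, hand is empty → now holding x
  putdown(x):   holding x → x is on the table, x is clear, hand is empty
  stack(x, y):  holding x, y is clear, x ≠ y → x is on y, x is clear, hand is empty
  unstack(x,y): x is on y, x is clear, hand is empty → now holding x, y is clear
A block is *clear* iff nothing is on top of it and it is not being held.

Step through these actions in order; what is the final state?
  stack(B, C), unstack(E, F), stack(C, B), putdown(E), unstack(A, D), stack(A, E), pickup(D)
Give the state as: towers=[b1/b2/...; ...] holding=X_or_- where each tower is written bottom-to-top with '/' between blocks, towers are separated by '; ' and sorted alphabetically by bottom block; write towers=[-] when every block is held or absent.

step 1 (stack(B, C)): towers=[C/B; D/A; F/E] holding=-
step 2 (unstack(E, F)): towers=[C/B; D/A; F] holding=E
step 3 (stack(C, B)) [no-op]: towers=[C/B; D/A; F] holding=E
step 4 (putdown(E)): towers=[C/B; D/A; E; F] holding=-
step 5 (unstack(A, D)): towers=[C/B; D; E; F] holding=A
step 6 (stack(A, E)): towers=[C/B; D; E/A; F] holding=-
step 7 (pickup(D)): towers=[C/B; E/A; F] holding=D

towers=[C/B; E/A; F] holding=D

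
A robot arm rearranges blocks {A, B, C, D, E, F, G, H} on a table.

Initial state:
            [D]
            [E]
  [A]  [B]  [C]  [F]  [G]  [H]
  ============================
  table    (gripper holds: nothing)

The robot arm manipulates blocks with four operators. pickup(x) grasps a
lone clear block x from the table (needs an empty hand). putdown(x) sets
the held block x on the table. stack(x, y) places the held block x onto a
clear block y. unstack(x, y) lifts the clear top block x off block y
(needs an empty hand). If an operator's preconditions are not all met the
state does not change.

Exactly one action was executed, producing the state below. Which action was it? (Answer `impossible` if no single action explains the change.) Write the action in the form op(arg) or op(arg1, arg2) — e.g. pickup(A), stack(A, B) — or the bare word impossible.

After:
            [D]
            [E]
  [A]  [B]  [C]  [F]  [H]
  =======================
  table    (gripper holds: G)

pickup(G)

target: towers=[A; B; C/E/D; F; H] holding=G
         pickup(G) → towers=[A; B; C/E/D; F; H] holding=G  ← match
         pickup(A) → towers=[B; C/E/D; F; G; H] holding=A
         pickup(H) → towers=[A; B; C/E/D; F; G] holding=H
         pickup(B) → towers=[A; C/E/D; F; G; H] holding=B
         pickup(F) → towers=[A; B; C/E/D; G; H] holding=F
     unstack(D, E) → towers=[A; B; C/E; F; G; H] holding=D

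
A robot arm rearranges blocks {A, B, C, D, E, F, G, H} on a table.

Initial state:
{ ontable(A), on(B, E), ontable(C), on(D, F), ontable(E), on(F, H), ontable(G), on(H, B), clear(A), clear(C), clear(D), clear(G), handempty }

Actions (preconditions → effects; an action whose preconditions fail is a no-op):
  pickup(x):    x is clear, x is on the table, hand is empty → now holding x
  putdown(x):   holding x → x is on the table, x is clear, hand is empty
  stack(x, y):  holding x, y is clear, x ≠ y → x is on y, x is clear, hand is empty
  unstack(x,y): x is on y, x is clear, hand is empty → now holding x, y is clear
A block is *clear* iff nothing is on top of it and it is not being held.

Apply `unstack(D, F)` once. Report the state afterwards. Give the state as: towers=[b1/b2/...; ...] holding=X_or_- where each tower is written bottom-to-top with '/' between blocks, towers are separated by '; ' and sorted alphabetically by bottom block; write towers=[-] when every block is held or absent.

before: towers=[A; C; E/B/H/F/D; G] holding=-
pre[unstack(D, F)]: on(D,F) yes, clear(D) yes, handempty yes
all met → apply unstack(D, F)
after:  towers=[A; C; E/B/H/F; G] holding=D

towers=[A; C; E/B/H/F; G] holding=D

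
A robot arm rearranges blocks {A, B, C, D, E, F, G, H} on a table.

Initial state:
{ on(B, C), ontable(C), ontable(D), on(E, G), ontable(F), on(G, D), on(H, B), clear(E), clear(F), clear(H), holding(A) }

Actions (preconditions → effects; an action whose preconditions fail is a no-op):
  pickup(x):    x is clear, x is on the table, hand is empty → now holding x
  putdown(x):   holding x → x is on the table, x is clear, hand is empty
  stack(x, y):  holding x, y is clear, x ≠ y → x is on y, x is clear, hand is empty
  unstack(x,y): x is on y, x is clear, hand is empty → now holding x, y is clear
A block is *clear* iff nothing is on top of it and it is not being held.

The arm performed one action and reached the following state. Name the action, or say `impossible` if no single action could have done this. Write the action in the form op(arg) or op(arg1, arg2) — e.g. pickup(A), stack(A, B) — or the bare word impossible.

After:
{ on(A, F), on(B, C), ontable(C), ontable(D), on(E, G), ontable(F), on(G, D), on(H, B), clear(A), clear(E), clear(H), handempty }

stack(A, F)

target: towers=[C/B/H; D/G/E; F/A] holding=-
        putdown(A) → towers=[A; C/B/H; D/G/E; F] holding=-
       stack(A, E) → towers=[C/B/H; D/G/E/A; F] holding=-
       stack(A, H) → towers=[C/B/H/A; D/G/E; F] holding=-
       stack(A, F) → towers=[C/B/H; D/G/E; F/A] holding=-  ← match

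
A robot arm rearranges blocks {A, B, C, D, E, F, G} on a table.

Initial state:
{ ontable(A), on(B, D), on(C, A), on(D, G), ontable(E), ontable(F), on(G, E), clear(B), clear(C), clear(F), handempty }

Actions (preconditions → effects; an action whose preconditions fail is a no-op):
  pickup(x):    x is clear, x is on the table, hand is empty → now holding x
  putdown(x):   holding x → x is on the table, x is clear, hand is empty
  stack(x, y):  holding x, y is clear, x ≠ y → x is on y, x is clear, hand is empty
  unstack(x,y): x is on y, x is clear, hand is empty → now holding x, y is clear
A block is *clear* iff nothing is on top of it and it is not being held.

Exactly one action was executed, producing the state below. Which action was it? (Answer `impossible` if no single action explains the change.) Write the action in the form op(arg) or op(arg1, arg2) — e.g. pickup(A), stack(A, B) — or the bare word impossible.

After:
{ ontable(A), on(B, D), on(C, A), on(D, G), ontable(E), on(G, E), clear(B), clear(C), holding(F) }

pickup(F)

target: towers=[A/C; E/G/D/B] holding=F
     unstack(B, D) → towers=[A/C; E/G/D; F] holding=B
         pickup(F) → towers=[A/C; E/G/D/B] holding=F  ← match
     unstack(C, A) → towers=[A; E/G/D/B; F] holding=C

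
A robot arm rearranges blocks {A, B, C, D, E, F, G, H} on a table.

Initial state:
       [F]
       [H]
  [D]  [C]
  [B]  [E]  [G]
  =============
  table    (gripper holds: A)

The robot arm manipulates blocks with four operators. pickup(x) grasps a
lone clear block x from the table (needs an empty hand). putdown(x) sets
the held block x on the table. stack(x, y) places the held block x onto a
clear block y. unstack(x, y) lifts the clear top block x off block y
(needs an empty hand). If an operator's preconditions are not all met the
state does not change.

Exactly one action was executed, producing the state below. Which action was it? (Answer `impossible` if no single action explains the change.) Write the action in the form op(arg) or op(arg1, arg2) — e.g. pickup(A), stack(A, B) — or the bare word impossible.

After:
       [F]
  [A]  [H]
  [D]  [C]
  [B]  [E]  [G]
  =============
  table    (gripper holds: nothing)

stack(A, D)

target: towers=[B/D/A; E/C/H/F; G] holding=-
        putdown(A) → towers=[A; B/D; E/C/H/F; G] holding=-
       stack(A, G) → towers=[B/D; E/C/H/F; G/A] holding=-
       stack(A, F) → towers=[B/D; E/C/H/F/A; G] holding=-
       stack(A, D) → towers=[B/D/A; E/C/H/F; G] holding=-  ← match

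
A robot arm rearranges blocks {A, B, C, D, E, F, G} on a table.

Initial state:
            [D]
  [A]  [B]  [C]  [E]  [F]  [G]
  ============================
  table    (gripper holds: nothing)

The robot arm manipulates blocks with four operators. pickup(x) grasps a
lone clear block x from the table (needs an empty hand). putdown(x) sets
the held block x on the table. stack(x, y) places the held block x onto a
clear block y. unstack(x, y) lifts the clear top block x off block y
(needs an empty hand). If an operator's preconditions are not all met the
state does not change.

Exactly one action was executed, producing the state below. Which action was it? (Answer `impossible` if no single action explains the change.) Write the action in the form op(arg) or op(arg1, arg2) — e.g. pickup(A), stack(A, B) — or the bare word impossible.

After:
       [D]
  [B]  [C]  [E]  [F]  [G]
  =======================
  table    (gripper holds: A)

target: towers=[B; C/D; E; F; G] holding=A
         pickup(B) → towers=[A; C/D; E; F; G] holding=B
         pickup(F) → towers=[A; B; C/D; E; G] holding=F
         pickup(G) → towers=[A; B; C/D; E; F] holding=G
     unstack(D, C) → towers=[A; B; C; E; F; G] holding=D
         pickup(A) → towers=[B; C/D; E; F; G] holding=A  ← match
         pickup(E) → towers=[A; B; C/D; F; G] holding=E

pickup(A)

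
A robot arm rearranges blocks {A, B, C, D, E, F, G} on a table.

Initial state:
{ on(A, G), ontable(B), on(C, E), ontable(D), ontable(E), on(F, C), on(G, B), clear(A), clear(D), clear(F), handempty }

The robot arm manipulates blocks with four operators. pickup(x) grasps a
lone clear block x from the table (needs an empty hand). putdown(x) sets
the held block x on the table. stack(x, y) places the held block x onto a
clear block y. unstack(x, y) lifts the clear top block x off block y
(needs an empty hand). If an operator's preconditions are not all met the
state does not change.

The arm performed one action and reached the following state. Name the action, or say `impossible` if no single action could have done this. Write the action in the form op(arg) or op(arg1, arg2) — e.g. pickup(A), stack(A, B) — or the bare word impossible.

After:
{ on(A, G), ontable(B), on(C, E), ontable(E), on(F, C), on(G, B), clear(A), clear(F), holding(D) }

target: towers=[B/G/A; E/C/F] holding=D
     unstack(F, C) → towers=[B/G/A; D; E/C] holding=F
         pickup(D) → towers=[B/G/A; E/C/F] holding=D  ← match
     unstack(A, G) → towers=[B/G; D; E/C/F] holding=A

pickup(D)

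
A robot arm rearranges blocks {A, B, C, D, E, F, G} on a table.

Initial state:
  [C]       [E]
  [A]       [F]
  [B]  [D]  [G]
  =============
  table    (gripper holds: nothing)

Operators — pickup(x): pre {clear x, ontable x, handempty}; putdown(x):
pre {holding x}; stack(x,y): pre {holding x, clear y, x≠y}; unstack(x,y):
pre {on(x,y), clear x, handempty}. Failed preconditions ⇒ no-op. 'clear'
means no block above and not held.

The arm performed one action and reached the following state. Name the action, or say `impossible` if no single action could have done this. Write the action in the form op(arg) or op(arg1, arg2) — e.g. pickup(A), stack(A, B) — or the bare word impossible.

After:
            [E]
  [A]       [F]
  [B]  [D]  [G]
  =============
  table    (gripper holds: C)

unstack(C, A)

target: towers=[B/A; D; G/F/E] holding=C
         pickup(D) → towers=[B/A/C; G/F/E] holding=D
     unstack(E, F) → towers=[B/A/C; D; G/F] holding=E
     unstack(C, A) → towers=[B/A; D; G/F/E] holding=C  ← match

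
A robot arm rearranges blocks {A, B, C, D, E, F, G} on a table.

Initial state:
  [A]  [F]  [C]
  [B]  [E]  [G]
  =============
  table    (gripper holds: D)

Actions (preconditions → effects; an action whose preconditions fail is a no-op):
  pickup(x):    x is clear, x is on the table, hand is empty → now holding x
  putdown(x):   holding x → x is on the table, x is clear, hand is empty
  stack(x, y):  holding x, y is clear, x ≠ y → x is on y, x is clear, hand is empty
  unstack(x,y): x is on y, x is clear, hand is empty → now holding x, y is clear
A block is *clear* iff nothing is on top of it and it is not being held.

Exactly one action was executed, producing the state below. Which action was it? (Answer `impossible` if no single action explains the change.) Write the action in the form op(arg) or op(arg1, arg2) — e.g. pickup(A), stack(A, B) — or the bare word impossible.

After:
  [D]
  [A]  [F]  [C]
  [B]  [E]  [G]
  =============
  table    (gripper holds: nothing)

stack(D, A)

target: towers=[B/A/D; E/F; G/C] holding=-
        putdown(D) → towers=[B/A; D; E/F; G/C] holding=-
       stack(D, F) → towers=[B/A; E/F/D; G/C] holding=-
       stack(D, A) → towers=[B/A/D; E/F; G/C] holding=-  ← match
       stack(D, C) → towers=[B/A; E/F; G/C/D] holding=-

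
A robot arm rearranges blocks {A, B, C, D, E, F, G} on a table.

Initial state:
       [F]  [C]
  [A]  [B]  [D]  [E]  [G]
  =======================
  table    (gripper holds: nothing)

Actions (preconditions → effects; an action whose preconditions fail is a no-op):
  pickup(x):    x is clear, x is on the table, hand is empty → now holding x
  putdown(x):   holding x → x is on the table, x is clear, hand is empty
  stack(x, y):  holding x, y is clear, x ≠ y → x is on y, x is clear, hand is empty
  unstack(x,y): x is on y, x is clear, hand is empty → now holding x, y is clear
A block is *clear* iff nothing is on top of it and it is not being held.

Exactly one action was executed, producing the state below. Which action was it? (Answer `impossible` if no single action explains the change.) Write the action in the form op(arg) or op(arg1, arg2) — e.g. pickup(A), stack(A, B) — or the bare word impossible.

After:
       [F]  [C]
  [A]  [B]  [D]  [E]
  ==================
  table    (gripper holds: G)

target: towers=[A; B/F; D/C; E] holding=G
     unstack(F, B) → towers=[A; B; D/C; E; G] holding=F
         pickup(G) → towers=[A; B/F; D/C; E] holding=G  ← match
         pickup(A) → towers=[B/F; D/C; E; G] holding=A
         pickup(E) → towers=[A; B/F; D/C; G] holding=E
     unstack(C, D) → towers=[A; B/F; D; E; G] holding=C

pickup(G)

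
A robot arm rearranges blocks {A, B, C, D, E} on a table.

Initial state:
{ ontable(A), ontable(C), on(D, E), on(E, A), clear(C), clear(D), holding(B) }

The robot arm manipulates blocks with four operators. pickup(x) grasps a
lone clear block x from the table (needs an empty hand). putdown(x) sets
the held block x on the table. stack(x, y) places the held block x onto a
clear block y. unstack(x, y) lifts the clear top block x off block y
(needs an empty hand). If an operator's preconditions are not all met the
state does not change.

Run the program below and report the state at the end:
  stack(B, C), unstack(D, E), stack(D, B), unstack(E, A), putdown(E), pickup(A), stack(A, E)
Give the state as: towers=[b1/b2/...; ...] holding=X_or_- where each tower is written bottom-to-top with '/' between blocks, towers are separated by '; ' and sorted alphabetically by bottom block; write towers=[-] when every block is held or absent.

towers=[C/B/D; E/A] holding=-

step 1 (stack(B, C)): towers=[A/E/D; C/B] holding=-
step 2 (unstack(D, E)): towers=[A/E; C/B] holding=D
step 3 (stack(D, B)): towers=[A/E; C/B/D] holding=-
step 4 (unstack(E, A)): towers=[A; C/B/D] holding=E
step 5 (putdown(E)): towers=[A; C/B/D; E] holding=-
step 6 (pickup(A)): towers=[C/B/D; E] holding=A
step 7 (stack(A, E)): towers=[C/B/D; E/A] holding=-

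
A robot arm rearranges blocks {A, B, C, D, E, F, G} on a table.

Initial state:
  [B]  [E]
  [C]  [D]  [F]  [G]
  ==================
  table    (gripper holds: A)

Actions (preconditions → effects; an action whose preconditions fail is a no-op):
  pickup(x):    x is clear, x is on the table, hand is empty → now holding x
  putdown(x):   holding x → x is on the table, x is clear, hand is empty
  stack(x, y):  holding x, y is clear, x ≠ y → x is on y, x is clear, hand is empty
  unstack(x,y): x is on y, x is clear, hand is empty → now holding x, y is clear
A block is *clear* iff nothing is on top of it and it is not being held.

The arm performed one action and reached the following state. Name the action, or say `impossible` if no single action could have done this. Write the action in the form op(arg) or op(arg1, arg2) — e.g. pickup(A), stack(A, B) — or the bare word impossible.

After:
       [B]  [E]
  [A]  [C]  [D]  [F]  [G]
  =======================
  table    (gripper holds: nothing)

target: towers=[A; C/B; D/E; F; G] holding=-
        putdown(A) → towers=[A; C/B; D/E; F; G] holding=-  ← match
       stack(A, B) → towers=[C/B/A; D/E; F; G] holding=-
       stack(A, F) → towers=[C/B; D/E; F/A; G] holding=-
       stack(A, G) → towers=[C/B; D/E; F; G/A] holding=-
       stack(A, E) → towers=[C/B; D/E/A; F; G] holding=-

putdown(A)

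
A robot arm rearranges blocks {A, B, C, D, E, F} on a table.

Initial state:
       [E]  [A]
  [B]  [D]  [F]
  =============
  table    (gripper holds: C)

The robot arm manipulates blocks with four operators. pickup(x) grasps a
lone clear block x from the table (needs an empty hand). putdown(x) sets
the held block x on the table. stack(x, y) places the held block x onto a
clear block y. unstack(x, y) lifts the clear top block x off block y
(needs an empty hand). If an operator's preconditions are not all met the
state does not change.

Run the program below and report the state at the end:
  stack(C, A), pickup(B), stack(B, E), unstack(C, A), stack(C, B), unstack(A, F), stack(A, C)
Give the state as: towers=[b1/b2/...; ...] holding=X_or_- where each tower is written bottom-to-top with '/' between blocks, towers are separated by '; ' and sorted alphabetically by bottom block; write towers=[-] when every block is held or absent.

towers=[D/E/B/C/A; F] holding=-

step 1 (stack(C, A)): towers=[B; D/E; F/A/C] holding=-
step 2 (pickup(B)): towers=[D/E; F/A/C] holding=B
step 3 (stack(B, E)): towers=[D/E/B; F/A/C] holding=-
step 4 (unstack(C, A)): towers=[D/E/B; F/A] holding=C
step 5 (stack(C, B)): towers=[D/E/B/C; F/A] holding=-
step 6 (unstack(A, F)): towers=[D/E/B/C; F] holding=A
step 7 (stack(A, C)): towers=[D/E/B/C/A; F] holding=-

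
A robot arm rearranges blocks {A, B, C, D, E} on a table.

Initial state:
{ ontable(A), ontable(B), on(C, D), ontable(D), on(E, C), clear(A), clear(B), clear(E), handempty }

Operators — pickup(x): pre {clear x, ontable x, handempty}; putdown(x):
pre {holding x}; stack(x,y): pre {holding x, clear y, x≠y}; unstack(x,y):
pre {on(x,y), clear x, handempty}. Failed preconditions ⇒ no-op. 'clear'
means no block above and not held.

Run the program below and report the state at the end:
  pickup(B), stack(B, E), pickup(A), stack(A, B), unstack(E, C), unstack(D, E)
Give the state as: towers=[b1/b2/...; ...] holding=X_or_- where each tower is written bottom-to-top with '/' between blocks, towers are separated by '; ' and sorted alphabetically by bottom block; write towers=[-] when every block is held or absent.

towers=[D/C/E/B/A] holding=-

step 1 (pickup(B)): towers=[A; D/C/E] holding=B
step 2 (stack(B, E)): towers=[A; D/C/E/B] holding=-
step 3 (pickup(A)): towers=[D/C/E/B] holding=A
step 4 (stack(A, B)): towers=[D/C/E/B/A] holding=-
step 5 (unstack(E, C)) [no-op]: towers=[D/C/E/B/A] holding=-
step 6 (unstack(D, E)) [no-op]: towers=[D/C/E/B/A] holding=-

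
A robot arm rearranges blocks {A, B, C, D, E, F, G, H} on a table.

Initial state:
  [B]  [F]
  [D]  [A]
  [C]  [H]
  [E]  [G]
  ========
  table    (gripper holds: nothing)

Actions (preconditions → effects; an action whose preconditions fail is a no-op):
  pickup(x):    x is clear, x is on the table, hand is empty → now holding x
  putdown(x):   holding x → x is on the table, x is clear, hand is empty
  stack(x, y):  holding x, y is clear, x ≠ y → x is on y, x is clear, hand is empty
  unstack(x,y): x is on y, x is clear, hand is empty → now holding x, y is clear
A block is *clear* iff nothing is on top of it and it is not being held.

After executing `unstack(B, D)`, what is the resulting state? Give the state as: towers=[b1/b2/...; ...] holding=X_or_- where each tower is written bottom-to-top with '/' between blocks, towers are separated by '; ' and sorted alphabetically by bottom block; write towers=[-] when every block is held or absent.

towers=[E/C/D; G/H/A/F] holding=B

before: towers=[E/C/D/B; G/H/A/F] holding=-
pre[unstack(B, D)]: on(B,D) ok, clear(B) ok, handempty ok
all met → apply unstack(B, D)
after:  towers=[E/C/D; G/H/A/F] holding=B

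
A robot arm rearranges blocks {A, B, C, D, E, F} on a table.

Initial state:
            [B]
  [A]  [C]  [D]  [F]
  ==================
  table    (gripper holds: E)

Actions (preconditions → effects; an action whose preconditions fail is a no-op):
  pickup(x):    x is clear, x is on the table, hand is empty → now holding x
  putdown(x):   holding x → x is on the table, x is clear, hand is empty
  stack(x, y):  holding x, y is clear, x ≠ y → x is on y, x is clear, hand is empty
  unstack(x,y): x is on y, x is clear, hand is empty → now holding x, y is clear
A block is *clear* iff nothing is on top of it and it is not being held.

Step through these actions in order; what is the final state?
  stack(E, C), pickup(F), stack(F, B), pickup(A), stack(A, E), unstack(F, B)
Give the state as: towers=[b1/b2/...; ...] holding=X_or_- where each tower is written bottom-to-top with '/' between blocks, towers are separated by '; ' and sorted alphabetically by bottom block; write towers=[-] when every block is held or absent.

step 1 (stack(E, C)): towers=[A; C/E; D/B; F] holding=-
step 2 (pickup(F)): towers=[A; C/E; D/B] holding=F
step 3 (stack(F, B)): towers=[A; C/E; D/B/F] holding=-
step 4 (pickup(A)): towers=[C/E; D/B/F] holding=A
step 5 (stack(A, E)): towers=[C/E/A; D/B/F] holding=-
step 6 (unstack(F, B)): towers=[C/E/A; D/B] holding=F

towers=[C/E/A; D/B] holding=F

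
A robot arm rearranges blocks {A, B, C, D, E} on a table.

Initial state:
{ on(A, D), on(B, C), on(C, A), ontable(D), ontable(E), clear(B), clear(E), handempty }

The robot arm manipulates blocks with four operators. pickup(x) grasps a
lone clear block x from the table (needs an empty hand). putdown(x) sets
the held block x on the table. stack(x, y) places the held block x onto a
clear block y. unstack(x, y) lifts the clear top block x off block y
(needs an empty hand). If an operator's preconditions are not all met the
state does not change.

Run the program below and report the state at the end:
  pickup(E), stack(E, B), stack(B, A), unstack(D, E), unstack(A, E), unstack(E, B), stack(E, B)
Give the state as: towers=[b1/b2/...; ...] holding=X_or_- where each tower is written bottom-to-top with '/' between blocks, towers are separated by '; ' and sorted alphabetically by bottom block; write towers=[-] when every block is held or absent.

towers=[D/A/C/B/E] holding=-

step 1 (pickup(E)): towers=[D/A/C/B] holding=E
step 2 (stack(E, B)): towers=[D/A/C/B/E] holding=-
step 3 (stack(B, A)) [no-op]: towers=[D/A/C/B/E] holding=-
step 4 (unstack(D, E)) [no-op]: towers=[D/A/C/B/E] holding=-
step 5 (unstack(A, E)) [no-op]: towers=[D/A/C/B/E] holding=-
step 6 (unstack(E, B)): towers=[D/A/C/B] holding=E
step 7 (stack(E, B)): towers=[D/A/C/B/E] holding=-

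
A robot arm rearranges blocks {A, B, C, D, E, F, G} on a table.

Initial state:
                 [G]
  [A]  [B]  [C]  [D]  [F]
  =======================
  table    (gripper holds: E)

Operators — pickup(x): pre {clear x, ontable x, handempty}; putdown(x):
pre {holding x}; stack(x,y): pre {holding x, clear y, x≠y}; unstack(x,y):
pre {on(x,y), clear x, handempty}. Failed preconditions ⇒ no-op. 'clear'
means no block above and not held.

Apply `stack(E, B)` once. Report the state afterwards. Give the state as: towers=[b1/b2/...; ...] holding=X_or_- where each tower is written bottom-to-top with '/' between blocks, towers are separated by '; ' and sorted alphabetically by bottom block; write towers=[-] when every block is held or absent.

before: towers=[A; B; C; D/G; F] holding=E
pre[stack(E, B)]: holding(E) yes, clear(B) yes, E≠B yes
all met → apply stack(E, B)
after:  towers=[A; B/E; C; D/G; F] holding=-

towers=[A; B/E; C; D/G; F] holding=-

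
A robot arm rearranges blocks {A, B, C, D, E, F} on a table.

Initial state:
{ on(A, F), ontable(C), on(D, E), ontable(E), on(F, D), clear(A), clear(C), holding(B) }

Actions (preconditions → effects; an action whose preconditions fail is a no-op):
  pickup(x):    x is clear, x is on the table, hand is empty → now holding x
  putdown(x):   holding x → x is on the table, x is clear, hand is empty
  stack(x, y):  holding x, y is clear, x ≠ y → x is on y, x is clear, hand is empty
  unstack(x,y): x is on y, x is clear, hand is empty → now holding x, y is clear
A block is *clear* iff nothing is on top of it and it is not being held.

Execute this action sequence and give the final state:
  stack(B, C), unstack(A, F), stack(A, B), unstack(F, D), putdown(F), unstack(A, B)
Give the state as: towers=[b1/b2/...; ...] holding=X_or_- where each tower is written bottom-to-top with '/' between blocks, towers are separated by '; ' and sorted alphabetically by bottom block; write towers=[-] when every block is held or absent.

step 1 (stack(B, C)): towers=[C/B; E/D/F/A] holding=-
step 2 (unstack(A, F)): towers=[C/B; E/D/F] holding=A
step 3 (stack(A, B)): towers=[C/B/A; E/D/F] holding=-
step 4 (unstack(F, D)): towers=[C/B/A; E/D] holding=F
step 5 (putdown(F)): towers=[C/B/A; E/D; F] holding=-
step 6 (unstack(A, B)): towers=[C/B; E/D; F] holding=A

towers=[C/B; E/D; F] holding=A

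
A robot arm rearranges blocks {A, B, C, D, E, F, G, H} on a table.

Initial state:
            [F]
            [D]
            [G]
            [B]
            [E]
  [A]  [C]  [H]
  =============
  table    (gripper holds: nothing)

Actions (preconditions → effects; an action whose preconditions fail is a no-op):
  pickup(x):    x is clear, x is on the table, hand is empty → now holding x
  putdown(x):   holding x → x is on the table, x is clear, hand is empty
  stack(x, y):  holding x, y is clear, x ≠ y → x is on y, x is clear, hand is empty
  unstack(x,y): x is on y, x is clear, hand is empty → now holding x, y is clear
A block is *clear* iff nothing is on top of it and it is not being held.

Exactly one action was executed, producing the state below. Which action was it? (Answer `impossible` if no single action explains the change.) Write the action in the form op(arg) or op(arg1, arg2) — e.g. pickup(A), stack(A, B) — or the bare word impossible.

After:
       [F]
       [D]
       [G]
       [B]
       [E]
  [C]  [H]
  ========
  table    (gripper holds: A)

pickup(A)

target: towers=[C; H/E/B/G/D/F] holding=A
         pickup(A) → towers=[C; H/E/B/G/D/F] holding=A  ← match
     unstack(F, D) → towers=[A; C; H/E/B/G/D] holding=F
         pickup(C) → towers=[A; H/E/B/G/D/F] holding=C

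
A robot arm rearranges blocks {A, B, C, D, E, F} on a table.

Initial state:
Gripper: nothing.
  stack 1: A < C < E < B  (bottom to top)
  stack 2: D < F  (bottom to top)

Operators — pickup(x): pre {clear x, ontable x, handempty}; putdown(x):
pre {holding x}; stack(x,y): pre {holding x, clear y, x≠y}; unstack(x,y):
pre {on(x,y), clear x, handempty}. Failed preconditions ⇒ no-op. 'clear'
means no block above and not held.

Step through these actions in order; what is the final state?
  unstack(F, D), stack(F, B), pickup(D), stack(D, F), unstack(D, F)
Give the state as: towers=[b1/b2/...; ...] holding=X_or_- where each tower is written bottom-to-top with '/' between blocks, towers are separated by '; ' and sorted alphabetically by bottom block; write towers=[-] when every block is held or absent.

towers=[A/C/E/B/F] holding=D

step 1 (unstack(F, D)): towers=[A/C/E/B; D] holding=F
step 2 (stack(F, B)): towers=[A/C/E/B/F; D] holding=-
step 3 (pickup(D)): towers=[A/C/E/B/F] holding=D
step 4 (stack(D, F)): towers=[A/C/E/B/F/D] holding=-
step 5 (unstack(D, F)): towers=[A/C/E/B/F] holding=D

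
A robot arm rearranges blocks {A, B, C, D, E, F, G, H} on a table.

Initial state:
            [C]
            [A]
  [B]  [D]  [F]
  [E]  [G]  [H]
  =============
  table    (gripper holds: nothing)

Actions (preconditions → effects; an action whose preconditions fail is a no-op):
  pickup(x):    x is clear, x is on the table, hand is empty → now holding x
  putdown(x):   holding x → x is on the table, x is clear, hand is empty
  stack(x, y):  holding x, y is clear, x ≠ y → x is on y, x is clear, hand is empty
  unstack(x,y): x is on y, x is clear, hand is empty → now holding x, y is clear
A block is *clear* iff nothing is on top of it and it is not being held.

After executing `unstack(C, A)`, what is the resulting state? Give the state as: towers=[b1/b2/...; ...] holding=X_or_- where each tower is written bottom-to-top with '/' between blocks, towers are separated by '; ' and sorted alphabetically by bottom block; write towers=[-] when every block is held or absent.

before: towers=[E/B; G/D; H/F/A/C] holding=-
pre[unstack(C, A)]: on(C,A) ✓, clear(C) ✓, handempty ✓
all met → apply unstack(C, A)
after:  towers=[E/B; G/D; H/F/A] holding=C

towers=[E/B; G/D; H/F/A] holding=C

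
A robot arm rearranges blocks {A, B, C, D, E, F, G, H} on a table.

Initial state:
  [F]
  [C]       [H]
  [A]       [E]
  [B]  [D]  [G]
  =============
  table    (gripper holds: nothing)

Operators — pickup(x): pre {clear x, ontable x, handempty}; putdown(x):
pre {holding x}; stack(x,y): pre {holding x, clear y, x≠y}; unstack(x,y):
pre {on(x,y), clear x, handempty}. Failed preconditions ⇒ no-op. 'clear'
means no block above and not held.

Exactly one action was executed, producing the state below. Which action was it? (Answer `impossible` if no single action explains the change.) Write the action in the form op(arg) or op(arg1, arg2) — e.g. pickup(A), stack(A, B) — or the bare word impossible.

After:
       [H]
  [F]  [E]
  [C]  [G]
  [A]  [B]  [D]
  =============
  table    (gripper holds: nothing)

target: towers=[A/C/F; B/G/E/H; D] holding=-
     unstack(H, E) → towers=[B/A/C/F; D; G/E] holding=H
     unstack(F, C) → towers=[B/A/C; D; G/E/H] holding=F
         pickup(D) → towers=[B/A/C/F; G/E/H] holding=D
none of the 3 applicable actions match → impossible

impossible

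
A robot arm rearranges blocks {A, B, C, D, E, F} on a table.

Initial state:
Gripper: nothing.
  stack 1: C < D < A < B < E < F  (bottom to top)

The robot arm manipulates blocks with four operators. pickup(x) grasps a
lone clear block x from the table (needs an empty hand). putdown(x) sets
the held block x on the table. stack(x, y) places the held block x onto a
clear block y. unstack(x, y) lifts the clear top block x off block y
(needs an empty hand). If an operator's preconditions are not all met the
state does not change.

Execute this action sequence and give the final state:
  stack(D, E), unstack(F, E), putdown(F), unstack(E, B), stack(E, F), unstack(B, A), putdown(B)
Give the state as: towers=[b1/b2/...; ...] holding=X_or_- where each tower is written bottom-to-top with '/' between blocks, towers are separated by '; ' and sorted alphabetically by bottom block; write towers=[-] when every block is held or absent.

towers=[B; C/D/A; F/E] holding=-

step 1 (stack(D, E)) [no-op]: towers=[C/D/A/B/E/F] holding=-
step 2 (unstack(F, E)): towers=[C/D/A/B/E] holding=F
step 3 (putdown(F)): towers=[C/D/A/B/E; F] holding=-
step 4 (unstack(E, B)): towers=[C/D/A/B; F] holding=E
step 5 (stack(E, F)): towers=[C/D/A/B; F/E] holding=-
step 6 (unstack(B, A)): towers=[C/D/A; F/E] holding=B
step 7 (putdown(B)): towers=[B; C/D/A; F/E] holding=-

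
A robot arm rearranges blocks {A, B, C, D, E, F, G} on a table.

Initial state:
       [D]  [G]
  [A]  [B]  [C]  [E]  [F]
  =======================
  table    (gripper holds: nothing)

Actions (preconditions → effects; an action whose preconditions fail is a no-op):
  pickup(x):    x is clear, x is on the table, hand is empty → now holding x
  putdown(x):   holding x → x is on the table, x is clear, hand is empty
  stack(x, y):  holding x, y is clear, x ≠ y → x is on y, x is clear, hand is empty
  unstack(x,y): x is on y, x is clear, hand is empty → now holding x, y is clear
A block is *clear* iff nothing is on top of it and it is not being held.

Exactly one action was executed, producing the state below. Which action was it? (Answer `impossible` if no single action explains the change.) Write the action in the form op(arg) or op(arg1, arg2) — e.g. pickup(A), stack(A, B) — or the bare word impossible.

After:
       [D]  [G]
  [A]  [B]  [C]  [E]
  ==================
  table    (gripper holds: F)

target: towers=[A; B/D; C/G; E] holding=F
         pickup(F) → towers=[A; B/D; C/G; E] holding=F  ← match
     unstack(G, C) → towers=[A; B/D; C; E; F] holding=G
     unstack(D, B) → towers=[A; B; C/G; E; F] holding=D
         pickup(A) → towers=[B/D; C/G; E; F] holding=A
         pickup(E) → towers=[A; B/D; C/G; F] holding=E

pickup(F)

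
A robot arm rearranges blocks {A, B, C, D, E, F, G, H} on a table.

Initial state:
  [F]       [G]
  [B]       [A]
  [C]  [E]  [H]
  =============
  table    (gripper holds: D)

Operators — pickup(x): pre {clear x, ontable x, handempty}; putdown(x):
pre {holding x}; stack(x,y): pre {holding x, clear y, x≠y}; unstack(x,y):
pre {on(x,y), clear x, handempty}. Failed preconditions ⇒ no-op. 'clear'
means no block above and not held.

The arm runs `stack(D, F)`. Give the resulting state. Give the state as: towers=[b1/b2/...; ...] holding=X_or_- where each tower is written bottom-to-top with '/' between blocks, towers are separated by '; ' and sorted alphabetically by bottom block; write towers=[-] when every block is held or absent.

before: towers=[C/B/F; E; H/A/G] holding=D
pre[stack(D, F)]: holding(D) yes, clear(F) yes, D≠F yes
all met → apply stack(D, F)
after:  towers=[C/B/F/D; E; H/A/G] holding=-

towers=[C/B/F/D; E; H/A/G] holding=-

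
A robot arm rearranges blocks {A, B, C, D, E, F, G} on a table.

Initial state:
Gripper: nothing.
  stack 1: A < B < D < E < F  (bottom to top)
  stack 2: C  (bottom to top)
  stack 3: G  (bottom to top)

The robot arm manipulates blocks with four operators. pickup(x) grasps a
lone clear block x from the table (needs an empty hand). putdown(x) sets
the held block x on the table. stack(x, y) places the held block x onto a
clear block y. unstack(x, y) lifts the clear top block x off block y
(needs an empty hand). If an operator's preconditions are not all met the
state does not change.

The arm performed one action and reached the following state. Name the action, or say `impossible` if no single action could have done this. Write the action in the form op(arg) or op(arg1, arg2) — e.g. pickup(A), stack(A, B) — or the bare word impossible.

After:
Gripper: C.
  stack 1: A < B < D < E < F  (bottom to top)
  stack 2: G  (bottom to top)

pickup(C)

target: towers=[A/B/D/E/F; G] holding=C
     unstack(F, E) → towers=[A/B/D/E; C; G] holding=F
         pickup(G) → towers=[A/B/D/E/F; C] holding=G
         pickup(C) → towers=[A/B/D/E/F; G] holding=C  ← match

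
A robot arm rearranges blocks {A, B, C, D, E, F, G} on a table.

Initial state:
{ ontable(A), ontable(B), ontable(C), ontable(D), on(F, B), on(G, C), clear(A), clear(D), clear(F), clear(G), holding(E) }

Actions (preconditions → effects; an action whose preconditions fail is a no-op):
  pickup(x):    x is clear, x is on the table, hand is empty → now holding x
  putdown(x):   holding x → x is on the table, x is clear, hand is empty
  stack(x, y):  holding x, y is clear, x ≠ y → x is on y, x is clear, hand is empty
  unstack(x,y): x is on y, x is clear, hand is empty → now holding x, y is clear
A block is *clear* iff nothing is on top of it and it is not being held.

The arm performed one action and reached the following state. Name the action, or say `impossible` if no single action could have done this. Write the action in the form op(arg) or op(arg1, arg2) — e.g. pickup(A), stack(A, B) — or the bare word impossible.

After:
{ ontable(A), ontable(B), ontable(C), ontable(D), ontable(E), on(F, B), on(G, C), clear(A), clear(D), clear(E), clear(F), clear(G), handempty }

target: towers=[A; B/F; C/G; D; E] holding=-
        putdown(E) → towers=[A; B/F; C/G; D; E] holding=-  ← match
       stack(E, F) → towers=[A; B/F/E; C/G; D] holding=-
       stack(E, G) → towers=[A; B/F; C/G/E; D] holding=-
       stack(E, D) → towers=[A; B/F; C/G; D/E] holding=-
       stack(E, A) → towers=[A/E; B/F; C/G; D] holding=-

putdown(E)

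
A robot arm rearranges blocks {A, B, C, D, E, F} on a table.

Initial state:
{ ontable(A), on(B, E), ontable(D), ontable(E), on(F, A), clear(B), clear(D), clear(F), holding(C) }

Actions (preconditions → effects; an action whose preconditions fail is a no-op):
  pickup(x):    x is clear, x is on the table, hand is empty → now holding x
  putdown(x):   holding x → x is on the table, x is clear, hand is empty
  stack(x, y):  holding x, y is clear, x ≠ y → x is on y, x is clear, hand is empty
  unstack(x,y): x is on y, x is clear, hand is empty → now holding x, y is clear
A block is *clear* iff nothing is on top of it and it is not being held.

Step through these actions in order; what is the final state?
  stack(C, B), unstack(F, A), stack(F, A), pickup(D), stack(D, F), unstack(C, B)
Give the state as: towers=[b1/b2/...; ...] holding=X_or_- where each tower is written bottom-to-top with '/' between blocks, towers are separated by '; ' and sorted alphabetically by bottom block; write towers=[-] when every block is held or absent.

step 1 (stack(C, B)): towers=[A/F; D; E/B/C] holding=-
step 2 (unstack(F, A)): towers=[A; D; E/B/C] holding=F
step 3 (stack(F, A)): towers=[A/F; D; E/B/C] holding=-
step 4 (pickup(D)): towers=[A/F; E/B/C] holding=D
step 5 (stack(D, F)): towers=[A/F/D; E/B/C] holding=-
step 6 (unstack(C, B)): towers=[A/F/D; E/B] holding=C

towers=[A/F/D; E/B] holding=C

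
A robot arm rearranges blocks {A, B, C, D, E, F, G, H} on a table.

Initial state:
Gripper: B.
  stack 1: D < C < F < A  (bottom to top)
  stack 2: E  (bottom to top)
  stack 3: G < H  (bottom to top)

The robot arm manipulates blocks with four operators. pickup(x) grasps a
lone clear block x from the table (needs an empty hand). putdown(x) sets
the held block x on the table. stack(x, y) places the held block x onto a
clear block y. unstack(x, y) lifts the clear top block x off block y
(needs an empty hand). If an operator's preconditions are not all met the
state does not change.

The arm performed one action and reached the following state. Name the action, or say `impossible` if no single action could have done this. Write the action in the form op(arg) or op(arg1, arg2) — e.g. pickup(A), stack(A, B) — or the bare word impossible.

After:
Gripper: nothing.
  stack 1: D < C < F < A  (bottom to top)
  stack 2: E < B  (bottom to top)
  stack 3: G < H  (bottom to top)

target: towers=[D/C/F/A; E/B; G/H] holding=-
        putdown(B) → towers=[B; D/C/F/A; E; G/H] holding=-
       stack(B, A) → towers=[D/C/F/A/B; E; G/H] holding=-
       stack(B, E) → towers=[D/C/F/A; E/B; G/H] holding=-  ← match
       stack(B, H) → towers=[D/C/F/A; E; G/H/B] holding=-

stack(B, E)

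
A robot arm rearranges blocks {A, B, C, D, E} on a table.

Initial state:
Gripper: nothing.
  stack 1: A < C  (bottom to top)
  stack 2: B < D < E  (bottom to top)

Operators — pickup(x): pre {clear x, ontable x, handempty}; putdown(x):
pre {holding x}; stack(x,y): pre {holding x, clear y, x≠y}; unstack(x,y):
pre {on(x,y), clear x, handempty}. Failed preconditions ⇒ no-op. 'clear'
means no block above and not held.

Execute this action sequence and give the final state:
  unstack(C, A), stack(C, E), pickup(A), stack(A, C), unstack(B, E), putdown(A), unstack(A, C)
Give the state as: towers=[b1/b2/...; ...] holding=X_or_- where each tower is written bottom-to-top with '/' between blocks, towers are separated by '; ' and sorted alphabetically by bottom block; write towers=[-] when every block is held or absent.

step 1 (unstack(C, A)): towers=[A; B/D/E] holding=C
step 2 (stack(C, E)): towers=[A; B/D/E/C] holding=-
step 3 (pickup(A)): towers=[B/D/E/C] holding=A
step 4 (stack(A, C)): towers=[B/D/E/C/A] holding=-
step 5 (unstack(B, E)) [no-op]: towers=[B/D/E/C/A] holding=-
step 6 (putdown(A)) [no-op]: towers=[B/D/E/C/A] holding=-
step 7 (unstack(A, C)): towers=[B/D/E/C] holding=A

towers=[B/D/E/C] holding=A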